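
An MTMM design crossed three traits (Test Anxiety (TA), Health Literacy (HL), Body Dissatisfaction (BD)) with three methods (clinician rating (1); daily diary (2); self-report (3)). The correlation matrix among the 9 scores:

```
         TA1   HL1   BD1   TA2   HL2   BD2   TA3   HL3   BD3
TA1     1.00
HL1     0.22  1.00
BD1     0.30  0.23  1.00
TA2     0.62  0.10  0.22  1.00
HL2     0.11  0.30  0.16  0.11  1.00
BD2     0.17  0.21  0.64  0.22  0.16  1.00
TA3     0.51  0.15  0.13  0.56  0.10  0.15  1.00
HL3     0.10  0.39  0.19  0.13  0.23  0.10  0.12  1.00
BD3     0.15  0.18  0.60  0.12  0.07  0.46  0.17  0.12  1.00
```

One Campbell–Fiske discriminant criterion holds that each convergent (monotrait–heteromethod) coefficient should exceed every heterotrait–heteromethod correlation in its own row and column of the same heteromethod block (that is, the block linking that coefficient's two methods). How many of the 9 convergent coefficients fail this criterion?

Checking each validity diagonal entry against its comparison values:
TA (methods 1·2): 0.62 vs {0.11, 0.10, 0.17, 0.22} → pass.
TA (methods 1·3): 0.51 vs {0.10, 0.15, 0.15, 0.13} → pass.
TA (methods 2·3): 0.56 vs {0.13, 0.10, 0.12, 0.15} → pass.
HL (methods 1·2): 0.30 vs {0.10, 0.11, 0.21, 0.16} → pass.
HL (methods 1·3): 0.39 vs {0.15, 0.10, 0.18, 0.19} → pass.
HL (methods 2·3): 0.23 vs {0.10, 0.13, 0.07, 0.10} → pass.
BD (methods 1·2): 0.64 vs {0.22, 0.17, 0.16, 0.21} → pass.
BD (methods 1·3): 0.60 vs {0.13, 0.15, 0.19, 0.18} → pass.
BD (methods 2·3): 0.46 vs {0.15, 0.12, 0.10, 0.07} → pass.
0 of 9 fail.

0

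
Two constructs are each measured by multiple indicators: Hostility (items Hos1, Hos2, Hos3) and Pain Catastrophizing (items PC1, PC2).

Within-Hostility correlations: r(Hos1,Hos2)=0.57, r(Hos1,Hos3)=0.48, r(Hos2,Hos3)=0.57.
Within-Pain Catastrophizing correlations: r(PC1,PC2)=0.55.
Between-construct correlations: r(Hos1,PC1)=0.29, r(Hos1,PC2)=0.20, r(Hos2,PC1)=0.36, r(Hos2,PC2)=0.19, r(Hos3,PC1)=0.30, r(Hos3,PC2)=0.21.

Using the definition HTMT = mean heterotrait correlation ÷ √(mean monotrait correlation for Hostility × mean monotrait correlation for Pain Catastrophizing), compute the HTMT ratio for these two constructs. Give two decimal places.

0.47

Mean heterotrait r = 1.55/6 = 0.2583.
Mean within-Hos = 1.62/3 = 0.5400; mean within-PC = 0.55/1 = 0.5500.
Geometric mean = √(0.5400 × 0.5500) = 0.5450.
HTMT = 0.2583 / 0.5450 = 0.47.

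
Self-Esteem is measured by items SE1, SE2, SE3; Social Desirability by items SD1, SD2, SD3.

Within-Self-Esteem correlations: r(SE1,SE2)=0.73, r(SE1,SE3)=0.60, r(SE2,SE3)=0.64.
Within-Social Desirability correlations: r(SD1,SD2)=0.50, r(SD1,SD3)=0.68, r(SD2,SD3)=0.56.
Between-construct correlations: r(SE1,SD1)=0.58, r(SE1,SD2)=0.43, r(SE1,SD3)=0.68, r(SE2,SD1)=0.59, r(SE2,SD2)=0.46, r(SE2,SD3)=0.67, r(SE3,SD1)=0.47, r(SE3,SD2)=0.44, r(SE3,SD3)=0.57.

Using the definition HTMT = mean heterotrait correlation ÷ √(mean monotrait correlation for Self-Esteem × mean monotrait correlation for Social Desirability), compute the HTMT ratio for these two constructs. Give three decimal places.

0.880

Mean between = 4.89/9 = 0.5433.
Mean within-SE = 1.97/3 = 0.6567; mean within-SD = 1.74/3 = 0.5800.
Geometric mean = √(0.6567 × 0.5800) = 0.6172.
HTMT = 0.5433 / 0.6172 = 0.880.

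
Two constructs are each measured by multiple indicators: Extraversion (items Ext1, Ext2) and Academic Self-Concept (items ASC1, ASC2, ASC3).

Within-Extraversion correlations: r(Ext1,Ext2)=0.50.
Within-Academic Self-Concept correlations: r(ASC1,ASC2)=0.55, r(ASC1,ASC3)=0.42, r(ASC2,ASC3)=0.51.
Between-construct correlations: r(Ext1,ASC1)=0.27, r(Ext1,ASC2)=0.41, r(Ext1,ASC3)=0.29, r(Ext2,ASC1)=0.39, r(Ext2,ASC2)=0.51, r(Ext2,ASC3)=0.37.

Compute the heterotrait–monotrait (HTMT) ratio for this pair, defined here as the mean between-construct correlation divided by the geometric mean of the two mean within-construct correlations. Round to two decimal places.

0.75

Mean between = 2.24/6 = 0.3733.
Mean within-Ext = 0.50/1 = 0.5000; mean within-ASC = 1.48/3 = 0.4933.
Geometric mean = √(0.5000 × 0.4933) = 0.4966.
HTMT = 0.3733 / 0.4966 = 0.75.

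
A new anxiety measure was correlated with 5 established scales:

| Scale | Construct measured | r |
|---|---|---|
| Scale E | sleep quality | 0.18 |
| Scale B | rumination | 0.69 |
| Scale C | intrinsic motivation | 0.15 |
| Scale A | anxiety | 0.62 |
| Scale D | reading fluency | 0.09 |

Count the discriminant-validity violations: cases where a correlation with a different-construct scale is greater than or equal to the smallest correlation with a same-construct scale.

Convergent (same construct = anxiety): Scale A.
Smallest convergent = 0.62. Discriminant values: 0.18, 0.69, 0.15, 0.09; count ≥ 0.62 → 1.

1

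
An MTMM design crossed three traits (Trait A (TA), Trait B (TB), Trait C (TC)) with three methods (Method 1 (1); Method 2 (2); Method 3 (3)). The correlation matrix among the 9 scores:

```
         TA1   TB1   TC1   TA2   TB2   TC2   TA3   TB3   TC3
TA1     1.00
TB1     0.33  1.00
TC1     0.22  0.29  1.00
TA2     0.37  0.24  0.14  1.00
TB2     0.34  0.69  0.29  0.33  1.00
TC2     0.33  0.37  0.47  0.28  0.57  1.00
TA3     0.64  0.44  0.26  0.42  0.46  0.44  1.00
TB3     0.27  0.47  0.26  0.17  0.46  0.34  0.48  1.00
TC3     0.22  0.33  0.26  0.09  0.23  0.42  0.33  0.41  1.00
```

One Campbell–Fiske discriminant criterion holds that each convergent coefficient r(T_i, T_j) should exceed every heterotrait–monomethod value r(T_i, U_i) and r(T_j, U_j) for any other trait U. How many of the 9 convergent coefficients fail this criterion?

6

Convergent coefficients and their comparison sets:
TA (methods 1·2): 0.37 vs {0.33, 0.33, 0.22, 0.28} → pass.
TA (methods 1·3): 0.64 vs {0.33, 0.48, 0.22, 0.33} → pass.
TA (methods 2·3): 0.42 vs {0.33, 0.48, 0.28, 0.33} → fail.
TB (methods 1·2): 0.69 vs {0.33, 0.33, 0.29, 0.57} → pass.
TB (methods 1·3): 0.47 vs {0.33, 0.48, 0.29, 0.41} → fail.
TB (methods 2·3): 0.46 vs {0.33, 0.48, 0.57, 0.41} → fail.
TC (methods 1·2): 0.47 vs {0.22, 0.28, 0.29, 0.57} → fail.
TC (methods 1·3): 0.26 vs {0.22, 0.33, 0.29, 0.41} → fail.
TC (methods 2·3): 0.42 vs {0.28, 0.33, 0.57, 0.41} → fail.
6 of 9 fail.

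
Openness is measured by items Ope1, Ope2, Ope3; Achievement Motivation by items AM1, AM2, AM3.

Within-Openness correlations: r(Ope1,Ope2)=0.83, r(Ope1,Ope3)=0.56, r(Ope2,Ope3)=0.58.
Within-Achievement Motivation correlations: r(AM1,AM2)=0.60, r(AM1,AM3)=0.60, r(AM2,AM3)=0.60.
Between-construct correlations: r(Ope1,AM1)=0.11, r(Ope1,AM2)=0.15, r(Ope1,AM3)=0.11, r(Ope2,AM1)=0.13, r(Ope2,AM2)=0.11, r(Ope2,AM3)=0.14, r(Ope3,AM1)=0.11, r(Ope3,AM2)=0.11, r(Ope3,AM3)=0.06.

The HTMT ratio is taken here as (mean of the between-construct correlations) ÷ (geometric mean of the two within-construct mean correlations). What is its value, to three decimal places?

Mean between = 1.03/9 = 0.1144.
Mean within-Ope = 1.97/3 = 0.6567; mean within-AM = 1.80/3 = 0.6000.
Geometric mean = √(0.6567 × 0.6000) = 0.6277.
HTMT = 0.1144 / 0.6277 = 0.182.

0.182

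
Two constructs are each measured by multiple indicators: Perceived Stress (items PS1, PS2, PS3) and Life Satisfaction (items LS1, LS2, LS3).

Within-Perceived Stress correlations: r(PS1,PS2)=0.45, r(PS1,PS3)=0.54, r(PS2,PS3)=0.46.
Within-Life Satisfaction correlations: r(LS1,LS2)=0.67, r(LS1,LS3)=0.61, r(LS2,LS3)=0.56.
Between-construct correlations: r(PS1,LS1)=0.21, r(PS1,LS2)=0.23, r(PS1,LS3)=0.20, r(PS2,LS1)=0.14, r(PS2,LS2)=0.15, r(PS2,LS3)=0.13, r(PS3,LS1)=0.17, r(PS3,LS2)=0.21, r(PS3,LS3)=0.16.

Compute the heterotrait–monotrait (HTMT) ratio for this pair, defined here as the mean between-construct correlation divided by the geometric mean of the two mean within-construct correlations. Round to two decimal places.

Mean between = 1.60/9 = 0.1778.
Mean within-PS = 1.45/3 = 0.4833; mean within-LS = 1.84/3 = 0.6133.
Geometric mean = √(0.4833 × 0.6133) = 0.5444.
HTMT = 0.1778 / 0.5444 = 0.33.

0.33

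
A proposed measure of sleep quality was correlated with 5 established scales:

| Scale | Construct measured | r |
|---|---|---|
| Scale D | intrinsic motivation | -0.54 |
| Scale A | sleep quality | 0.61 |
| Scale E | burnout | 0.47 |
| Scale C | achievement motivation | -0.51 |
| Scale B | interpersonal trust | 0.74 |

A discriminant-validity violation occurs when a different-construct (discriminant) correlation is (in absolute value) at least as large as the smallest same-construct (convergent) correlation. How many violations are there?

Convergent (same construct = sleep quality): Scale A.
Smallest convergent = 0.61. Discriminant |r|: 0.54, 0.47, 0.51, 0.74; count ≥ 0.61 → 1.

1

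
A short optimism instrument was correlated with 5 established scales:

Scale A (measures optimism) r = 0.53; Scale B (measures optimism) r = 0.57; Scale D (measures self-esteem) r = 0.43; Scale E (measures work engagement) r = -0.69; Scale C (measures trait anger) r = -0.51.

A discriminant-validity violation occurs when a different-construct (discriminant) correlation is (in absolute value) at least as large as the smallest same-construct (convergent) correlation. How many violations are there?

Convergent (same construct = optimism): Scale A, Scale B.
Smallest convergent = 0.53. Discriminant |r|: 0.43, 0.69, 0.51; count ≥ 0.53 → 1.

1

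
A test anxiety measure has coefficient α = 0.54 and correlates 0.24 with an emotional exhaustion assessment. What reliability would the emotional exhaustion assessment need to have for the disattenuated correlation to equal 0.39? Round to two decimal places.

r_true = r_obs / √(r_xx · r_yy) ⇒ 0.39 = 0.24 / √(0.54 · r_yy).
√(0.54 · r_yy) = 0.24 / 0.39 = 0.6154; 0.54 · r_yy = 0.3787; r_yy = 0.3787 / 0.54 ≈ 0.70.

0.70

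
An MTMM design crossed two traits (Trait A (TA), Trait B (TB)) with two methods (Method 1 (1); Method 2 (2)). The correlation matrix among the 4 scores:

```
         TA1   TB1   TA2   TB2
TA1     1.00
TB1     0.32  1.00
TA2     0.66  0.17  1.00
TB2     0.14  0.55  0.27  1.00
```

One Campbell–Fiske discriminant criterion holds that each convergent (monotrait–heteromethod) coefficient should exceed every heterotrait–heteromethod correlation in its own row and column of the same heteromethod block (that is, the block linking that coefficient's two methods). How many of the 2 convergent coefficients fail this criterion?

Convergent coefficients and their comparison sets:
TA (methods 1·2): 0.66 vs {0.14, 0.17} → pass.
TB (methods 1·2): 0.55 vs {0.17, 0.14} → pass.
0 of 2 fail.

0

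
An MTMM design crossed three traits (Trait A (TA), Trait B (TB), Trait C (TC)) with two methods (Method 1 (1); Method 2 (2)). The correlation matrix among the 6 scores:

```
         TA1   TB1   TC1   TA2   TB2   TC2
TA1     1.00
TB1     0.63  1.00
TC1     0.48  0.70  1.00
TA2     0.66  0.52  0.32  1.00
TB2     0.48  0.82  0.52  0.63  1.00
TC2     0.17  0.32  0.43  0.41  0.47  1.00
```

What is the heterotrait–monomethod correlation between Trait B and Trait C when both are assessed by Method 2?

0.47

Different traits, same method: r(TB2, TC2) = 0.47.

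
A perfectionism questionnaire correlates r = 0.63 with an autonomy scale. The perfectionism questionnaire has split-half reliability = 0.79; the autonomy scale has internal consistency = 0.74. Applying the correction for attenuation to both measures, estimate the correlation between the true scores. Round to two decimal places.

r_true = r_obs / √(r_xx · r_yy) = 0.63 / √(0.79 × 0.74) = 0.63 / √0.5846 = 0.63 / 0.7646 ≈ 0.82.

0.82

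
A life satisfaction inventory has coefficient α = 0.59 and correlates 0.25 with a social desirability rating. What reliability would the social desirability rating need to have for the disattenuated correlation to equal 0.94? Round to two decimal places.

0.12

r_true = r_obs / √(r_xx · r_yy) ⇒ 0.94 = 0.25 / √(0.59 · r_yy).
√(0.59 · r_yy) = 0.25 / 0.94 = 0.2660; 0.59 · r_yy = 0.0708; r_yy = 0.0708 / 0.59 ≈ 0.12.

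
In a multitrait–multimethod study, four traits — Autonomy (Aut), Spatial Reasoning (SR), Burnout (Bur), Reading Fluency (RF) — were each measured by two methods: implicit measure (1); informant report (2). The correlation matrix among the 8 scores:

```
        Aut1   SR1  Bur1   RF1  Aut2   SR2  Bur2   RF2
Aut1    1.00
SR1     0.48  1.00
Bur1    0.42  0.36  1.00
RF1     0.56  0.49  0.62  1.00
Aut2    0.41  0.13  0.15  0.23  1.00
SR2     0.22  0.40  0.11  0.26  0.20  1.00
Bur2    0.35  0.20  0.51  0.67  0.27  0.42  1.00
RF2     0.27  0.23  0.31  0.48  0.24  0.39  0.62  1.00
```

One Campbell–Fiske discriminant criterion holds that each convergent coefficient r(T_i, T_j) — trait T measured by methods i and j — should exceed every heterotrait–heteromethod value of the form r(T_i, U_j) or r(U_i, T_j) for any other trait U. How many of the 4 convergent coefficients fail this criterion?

2

Checking each validity diagonal entry against its comparison values:
Aut (methods 1·2): 0.41 vs {0.22, 0.13, 0.35, 0.15, 0.27, 0.23} → pass.
SR (methods 1·2): 0.40 vs {0.13, 0.22, 0.20, 0.11, 0.23, 0.26} → pass.
Bur (methods 1·2): 0.51 vs {0.15, 0.35, 0.11, 0.20, 0.31, 0.67} → fail.
RF (methods 1·2): 0.48 vs {0.23, 0.27, 0.26, 0.23, 0.67, 0.31} → fail.
2 of 4 fail.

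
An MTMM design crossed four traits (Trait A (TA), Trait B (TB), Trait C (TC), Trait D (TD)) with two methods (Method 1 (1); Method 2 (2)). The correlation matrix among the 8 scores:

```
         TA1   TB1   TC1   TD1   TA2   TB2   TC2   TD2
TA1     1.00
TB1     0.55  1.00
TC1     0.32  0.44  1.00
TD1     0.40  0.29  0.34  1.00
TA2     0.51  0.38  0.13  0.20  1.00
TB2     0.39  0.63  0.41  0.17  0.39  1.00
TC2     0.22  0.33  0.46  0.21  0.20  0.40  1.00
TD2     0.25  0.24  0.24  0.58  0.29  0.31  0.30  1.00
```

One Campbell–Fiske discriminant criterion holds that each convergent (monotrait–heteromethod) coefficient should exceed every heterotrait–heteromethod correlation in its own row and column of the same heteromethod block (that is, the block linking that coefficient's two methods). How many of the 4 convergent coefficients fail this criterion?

Each convergent coefficient versus the relevant comparison correlations:
TA (methods 1·2): 0.51 vs {0.39, 0.38, 0.22, 0.13, 0.25, 0.20} → pass.
TB (methods 1·2): 0.63 vs {0.38, 0.39, 0.33, 0.41, 0.24, 0.17} → pass.
TC (methods 1·2): 0.46 vs {0.13, 0.22, 0.41, 0.33, 0.24, 0.21} → pass.
TD (methods 1·2): 0.58 vs {0.20, 0.25, 0.17, 0.24, 0.21, 0.24} → pass.
0 of 4 fail.

0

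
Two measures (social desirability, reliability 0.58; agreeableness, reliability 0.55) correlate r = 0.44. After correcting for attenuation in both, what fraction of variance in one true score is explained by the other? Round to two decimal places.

0.61

Disattenuated r = 0.44 / √(0.58 × 0.55) = 0.44 / 0.5648 = 0.7790.
Shared true-score variance = 0.7790² = 0.6068 ≈ 0.61.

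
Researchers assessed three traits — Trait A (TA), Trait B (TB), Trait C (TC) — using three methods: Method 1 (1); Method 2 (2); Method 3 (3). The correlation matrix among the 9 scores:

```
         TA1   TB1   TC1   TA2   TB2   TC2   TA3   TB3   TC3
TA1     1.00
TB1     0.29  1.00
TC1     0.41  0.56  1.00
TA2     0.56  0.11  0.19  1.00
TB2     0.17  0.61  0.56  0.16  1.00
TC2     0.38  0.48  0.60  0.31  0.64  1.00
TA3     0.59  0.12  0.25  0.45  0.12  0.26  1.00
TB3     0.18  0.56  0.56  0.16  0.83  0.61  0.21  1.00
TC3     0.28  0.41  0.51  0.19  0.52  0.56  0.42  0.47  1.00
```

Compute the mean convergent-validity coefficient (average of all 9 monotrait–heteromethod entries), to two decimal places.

0.59

Convergent values: 0.56, 0.59, 0.45, 0.61, 0.56, 0.83, 0.60, 0.51, 0.56; mean = 5.27/9 = 0.59.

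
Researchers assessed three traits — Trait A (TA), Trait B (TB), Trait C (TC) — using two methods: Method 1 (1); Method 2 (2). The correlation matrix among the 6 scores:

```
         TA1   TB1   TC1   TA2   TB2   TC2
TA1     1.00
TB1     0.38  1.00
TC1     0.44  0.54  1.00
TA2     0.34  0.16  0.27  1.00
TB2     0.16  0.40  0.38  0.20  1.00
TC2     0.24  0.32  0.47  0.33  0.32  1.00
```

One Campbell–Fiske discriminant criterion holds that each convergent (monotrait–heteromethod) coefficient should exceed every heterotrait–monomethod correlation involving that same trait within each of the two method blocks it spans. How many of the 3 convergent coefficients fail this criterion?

Convergent coefficients and their comparison sets:
TA (methods 1·2): 0.34 vs {0.38, 0.20, 0.44, 0.33} → fail.
TB (methods 1·2): 0.40 vs {0.38, 0.20, 0.54, 0.32} → fail.
TC (methods 1·2): 0.47 vs {0.44, 0.33, 0.54, 0.32} → fail.
3 of 3 fail.

3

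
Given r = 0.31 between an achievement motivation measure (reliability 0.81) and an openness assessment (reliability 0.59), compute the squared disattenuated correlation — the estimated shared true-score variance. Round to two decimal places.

0.20

Disattenuated r = 0.31 / √(0.81 × 0.59) = 0.31 / 0.6913 = 0.4484.
Shared true-score variance = 0.4484² = 0.2011 ≈ 0.20.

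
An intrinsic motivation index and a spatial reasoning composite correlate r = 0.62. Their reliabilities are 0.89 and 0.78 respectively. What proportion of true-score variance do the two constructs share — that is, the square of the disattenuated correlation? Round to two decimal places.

Disattenuated r = 0.62 / √(0.89 × 0.78) = 0.62 / 0.8332 = 0.7441.
Shared true-score variance = 0.7441² = 0.5537 ≈ 0.55.

0.55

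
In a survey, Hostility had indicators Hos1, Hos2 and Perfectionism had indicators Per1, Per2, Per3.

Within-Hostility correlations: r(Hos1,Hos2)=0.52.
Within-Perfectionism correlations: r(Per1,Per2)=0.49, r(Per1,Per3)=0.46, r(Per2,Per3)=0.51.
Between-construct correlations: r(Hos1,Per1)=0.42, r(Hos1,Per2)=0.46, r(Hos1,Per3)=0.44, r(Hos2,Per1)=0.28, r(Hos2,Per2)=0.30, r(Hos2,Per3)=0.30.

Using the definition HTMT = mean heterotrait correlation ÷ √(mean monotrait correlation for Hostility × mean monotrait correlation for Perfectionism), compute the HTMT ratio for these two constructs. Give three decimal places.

Mean between = 2.20/6 = 0.3667.
Mean within-Hos = 0.52/1 = 0.5200; mean within-Per = 1.46/3 = 0.4867.
Geometric mean = √(0.5200 × 0.4867) = 0.5031.
HTMT = 0.3667 / 0.5031 = 0.729.

0.729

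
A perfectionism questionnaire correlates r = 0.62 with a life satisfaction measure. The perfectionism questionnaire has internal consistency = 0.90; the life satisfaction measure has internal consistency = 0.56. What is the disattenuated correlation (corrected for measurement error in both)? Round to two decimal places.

r_true = r_obs / √(r_xx · r_yy) = 0.62 / √(0.90 × 0.56) = 0.62 / √0.5040 = 0.62 / 0.7099 ≈ 0.87.

0.87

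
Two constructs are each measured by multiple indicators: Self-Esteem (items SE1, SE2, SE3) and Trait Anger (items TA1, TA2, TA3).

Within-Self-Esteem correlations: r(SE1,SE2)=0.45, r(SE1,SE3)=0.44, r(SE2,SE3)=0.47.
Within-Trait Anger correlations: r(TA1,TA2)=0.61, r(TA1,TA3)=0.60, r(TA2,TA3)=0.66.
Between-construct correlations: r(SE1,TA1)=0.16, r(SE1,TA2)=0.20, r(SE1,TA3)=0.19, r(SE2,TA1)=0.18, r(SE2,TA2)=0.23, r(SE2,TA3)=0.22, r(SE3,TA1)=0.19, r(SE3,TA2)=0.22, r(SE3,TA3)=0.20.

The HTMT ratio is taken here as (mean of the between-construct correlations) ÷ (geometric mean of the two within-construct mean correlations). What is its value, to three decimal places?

0.374

Mean between = 1.79/9 = 0.1989.
Mean within-SE = 1.36/3 = 0.4533; mean within-TA = 1.87/3 = 0.6233.
Geometric mean = √(0.4533 × 0.6233) = 0.5315.
HTMT = 0.1989 / 0.5315 = 0.374.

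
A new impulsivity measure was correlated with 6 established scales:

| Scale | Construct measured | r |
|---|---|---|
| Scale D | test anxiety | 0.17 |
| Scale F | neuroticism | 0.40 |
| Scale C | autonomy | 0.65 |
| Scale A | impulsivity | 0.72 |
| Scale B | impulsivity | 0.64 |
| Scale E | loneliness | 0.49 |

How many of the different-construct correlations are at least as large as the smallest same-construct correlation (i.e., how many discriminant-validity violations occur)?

1

Convergent (same construct = impulsivity): Scale A, Scale B.
Smallest convergent = 0.64. Discriminant values: 0.17, 0.40, 0.65, 0.49; count ≥ 0.64 → 1.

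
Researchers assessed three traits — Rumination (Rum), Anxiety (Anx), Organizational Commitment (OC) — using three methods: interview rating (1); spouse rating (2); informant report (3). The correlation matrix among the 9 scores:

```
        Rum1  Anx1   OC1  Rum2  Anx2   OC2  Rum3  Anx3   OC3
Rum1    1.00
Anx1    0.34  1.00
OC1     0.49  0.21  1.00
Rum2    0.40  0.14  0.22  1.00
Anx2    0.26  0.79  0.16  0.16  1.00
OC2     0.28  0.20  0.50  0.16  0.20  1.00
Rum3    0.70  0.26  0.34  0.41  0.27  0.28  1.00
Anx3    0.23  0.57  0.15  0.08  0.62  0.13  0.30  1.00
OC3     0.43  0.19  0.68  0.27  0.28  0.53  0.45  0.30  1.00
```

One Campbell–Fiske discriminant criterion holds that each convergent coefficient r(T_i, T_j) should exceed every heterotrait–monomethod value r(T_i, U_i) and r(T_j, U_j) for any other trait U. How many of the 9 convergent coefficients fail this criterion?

Each convergent coefficient versus the relevant comparison correlations:
Rum (methods 1·2): 0.40 vs {0.34, 0.16, 0.49, 0.16} → fail.
Rum (methods 1·3): 0.70 vs {0.34, 0.30, 0.49, 0.45} → pass.
Rum (methods 2·3): 0.41 vs {0.16, 0.30, 0.16, 0.45} → fail.
Anx (methods 1·2): 0.79 vs {0.34, 0.16, 0.21, 0.20} → pass.
Anx (methods 1·3): 0.57 vs {0.34, 0.30, 0.21, 0.30} → pass.
Anx (methods 2·3): 0.62 vs {0.16, 0.30, 0.20, 0.30} → pass.
OC (methods 1·2): 0.50 vs {0.49, 0.16, 0.21, 0.20} → pass.
OC (methods 1·3): 0.68 vs {0.49, 0.45, 0.21, 0.30} → pass.
OC (methods 2·3): 0.53 vs {0.16, 0.45, 0.20, 0.30} → pass.
2 of 9 fail.

2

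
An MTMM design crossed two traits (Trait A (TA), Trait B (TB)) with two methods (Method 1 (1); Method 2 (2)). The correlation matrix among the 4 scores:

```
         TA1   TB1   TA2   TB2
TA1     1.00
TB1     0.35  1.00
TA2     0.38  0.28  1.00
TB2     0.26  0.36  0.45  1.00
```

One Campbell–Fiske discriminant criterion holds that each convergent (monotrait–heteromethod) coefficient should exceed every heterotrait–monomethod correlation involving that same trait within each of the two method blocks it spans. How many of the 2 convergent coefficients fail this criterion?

Checking each validity diagonal entry against its comparison values:
TA (methods 1·2): 0.38 vs {0.35, 0.45} → fail.
TB (methods 1·2): 0.36 vs {0.35, 0.45} → fail.
2 of 2 fail.

2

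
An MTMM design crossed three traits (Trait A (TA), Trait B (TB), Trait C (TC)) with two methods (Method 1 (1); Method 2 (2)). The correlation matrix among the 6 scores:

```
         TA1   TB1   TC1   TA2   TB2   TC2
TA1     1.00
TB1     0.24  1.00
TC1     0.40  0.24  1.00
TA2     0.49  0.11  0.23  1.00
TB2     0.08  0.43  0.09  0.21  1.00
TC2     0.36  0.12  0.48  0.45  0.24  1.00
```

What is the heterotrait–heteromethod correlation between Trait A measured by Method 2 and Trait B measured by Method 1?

Different traits and methods: r(TA2, TB1) = 0.11.

0.11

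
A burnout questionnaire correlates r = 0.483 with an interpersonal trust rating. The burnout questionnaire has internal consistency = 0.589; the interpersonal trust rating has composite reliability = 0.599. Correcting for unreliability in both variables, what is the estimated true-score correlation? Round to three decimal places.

r_true = r_obs / √(r_xx · r_yy) = 0.483 / √(0.589 × 0.599) = 0.483 / √0.352811 = 0.483 / 0.5940 ≈ 0.813.

0.813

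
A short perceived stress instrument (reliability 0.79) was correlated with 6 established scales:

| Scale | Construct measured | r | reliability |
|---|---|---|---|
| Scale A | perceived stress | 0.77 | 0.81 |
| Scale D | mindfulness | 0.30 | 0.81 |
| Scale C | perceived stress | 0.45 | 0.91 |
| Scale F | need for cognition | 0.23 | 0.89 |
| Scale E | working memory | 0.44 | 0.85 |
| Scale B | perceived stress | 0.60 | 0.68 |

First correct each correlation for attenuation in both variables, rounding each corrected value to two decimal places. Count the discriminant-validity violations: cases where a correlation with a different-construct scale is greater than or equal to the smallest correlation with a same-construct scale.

1

Disattenuated r (r / √(r_scale · r_new)):
  Scale A (conv): 0.77 / √(0.81·0.79) = 0.96
  Scale D (disc): 0.30 / √(0.81·0.79) = 0.38
  Scale C (conv): 0.45 / √(0.91·0.79) = 0.53
  Scale F (disc): 0.23 / √(0.89·0.79) = 0.27
  Scale E (disc): 0.44 / √(0.85·0.79) = 0.54
  Scale B (conv): 0.60 / √(0.68·0.79) = 0.82
Smallest convergent = 0.53. Discriminant values: 0.38, 0.27, 0.54; count ≥ 0.53 → 1.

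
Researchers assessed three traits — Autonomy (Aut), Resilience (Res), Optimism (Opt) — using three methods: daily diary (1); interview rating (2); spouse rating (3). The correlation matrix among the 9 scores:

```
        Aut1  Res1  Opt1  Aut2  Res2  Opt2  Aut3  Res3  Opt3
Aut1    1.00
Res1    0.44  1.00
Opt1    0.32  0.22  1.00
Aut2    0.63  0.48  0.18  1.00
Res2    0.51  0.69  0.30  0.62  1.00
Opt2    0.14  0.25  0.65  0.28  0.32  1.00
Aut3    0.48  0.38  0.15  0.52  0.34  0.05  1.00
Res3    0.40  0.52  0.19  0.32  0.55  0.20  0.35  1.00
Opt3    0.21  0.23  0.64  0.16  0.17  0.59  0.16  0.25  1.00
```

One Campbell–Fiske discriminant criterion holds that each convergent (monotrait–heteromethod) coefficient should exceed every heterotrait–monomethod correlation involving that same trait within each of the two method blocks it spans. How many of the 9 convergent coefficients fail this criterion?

Checking each validity diagonal entry against its comparison values:
Aut (methods 1·2): 0.63 vs {0.44, 0.62, 0.32, 0.28} → pass.
Aut (methods 1·3): 0.48 vs {0.44, 0.35, 0.32, 0.16} → pass.
Aut (methods 2·3): 0.52 vs {0.62, 0.35, 0.28, 0.16} → fail.
Res (methods 1·2): 0.69 vs {0.44, 0.62, 0.22, 0.32} → pass.
Res (methods 1·3): 0.52 vs {0.44, 0.35, 0.22, 0.25} → pass.
Res (methods 2·3): 0.55 vs {0.62, 0.35, 0.32, 0.25} → fail.
Opt (methods 1·2): 0.65 vs {0.32, 0.28, 0.22, 0.32} → pass.
Opt (methods 1·3): 0.64 vs {0.32, 0.16, 0.22, 0.25} → pass.
Opt (methods 2·3): 0.59 vs {0.28, 0.16, 0.32, 0.25} → pass.
2 of 9 fail.

2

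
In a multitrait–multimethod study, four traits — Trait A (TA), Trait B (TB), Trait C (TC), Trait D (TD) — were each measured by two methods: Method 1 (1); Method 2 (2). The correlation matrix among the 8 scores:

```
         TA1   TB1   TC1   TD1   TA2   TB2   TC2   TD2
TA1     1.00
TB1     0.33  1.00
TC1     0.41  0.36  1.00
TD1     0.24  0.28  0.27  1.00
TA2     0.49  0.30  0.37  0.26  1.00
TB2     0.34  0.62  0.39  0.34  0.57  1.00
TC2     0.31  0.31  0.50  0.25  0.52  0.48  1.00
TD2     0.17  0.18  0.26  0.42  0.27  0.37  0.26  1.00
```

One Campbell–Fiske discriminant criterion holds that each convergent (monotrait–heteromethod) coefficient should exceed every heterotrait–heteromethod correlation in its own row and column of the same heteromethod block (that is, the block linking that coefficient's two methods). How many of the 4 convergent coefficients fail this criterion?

Convergent coefficients and their comparison sets:
TA (methods 1·2): 0.49 vs {0.34, 0.30, 0.31, 0.37, 0.17, 0.26} → pass.
TB (methods 1·2): 0.62 vs {0.30, 0.34, 0.31, 0.39, 0.18, 0.34} → pass.
TC (methods 1·2): 0.50 vs {0.37, 0.31, 0.39, 0.31, 0.26, 0.25} → pass.
TD (methods 1·2): 0.42 vs {0.26, 0.17, 0.34, 0.18, 0.25, 0.26} → pass.
0 of 4 fail.

0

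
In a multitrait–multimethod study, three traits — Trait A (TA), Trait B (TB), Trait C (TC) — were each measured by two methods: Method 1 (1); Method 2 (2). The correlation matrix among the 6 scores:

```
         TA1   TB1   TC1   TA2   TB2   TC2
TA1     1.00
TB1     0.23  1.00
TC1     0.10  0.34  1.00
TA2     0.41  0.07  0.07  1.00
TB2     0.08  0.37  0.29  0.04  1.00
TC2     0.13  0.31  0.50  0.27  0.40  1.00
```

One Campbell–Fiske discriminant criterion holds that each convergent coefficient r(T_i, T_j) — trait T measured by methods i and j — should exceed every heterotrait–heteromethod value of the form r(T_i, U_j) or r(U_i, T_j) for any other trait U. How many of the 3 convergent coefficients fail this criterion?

Each convergent coefficient versus the relevant comparison correlations:
TA (methods 1·2): 0.41 vs {0.08, 0.07, 0.13, 0.07} → pass.
TB (methods 1·2): 0.37 vs {0.07, 0.08, 0.31, 0.29} → pass.
TC (methods 1·2): 0.50 vs {0.07, 0.13, 0.29, 0.31} → pass.
0 of 3 fail.

0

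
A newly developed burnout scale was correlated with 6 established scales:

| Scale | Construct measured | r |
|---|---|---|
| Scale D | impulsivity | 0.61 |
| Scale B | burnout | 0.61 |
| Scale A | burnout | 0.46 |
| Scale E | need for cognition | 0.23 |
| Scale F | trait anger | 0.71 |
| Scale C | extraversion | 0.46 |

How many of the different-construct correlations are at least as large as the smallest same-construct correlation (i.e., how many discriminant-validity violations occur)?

Convergent (same construct = burnout): Scale B, Scale A.
Smallest convergent = 0.46. Discriminant values: 0.61, 0.23, 0.71, 0.46; count ≥ 0.46 → 3.

3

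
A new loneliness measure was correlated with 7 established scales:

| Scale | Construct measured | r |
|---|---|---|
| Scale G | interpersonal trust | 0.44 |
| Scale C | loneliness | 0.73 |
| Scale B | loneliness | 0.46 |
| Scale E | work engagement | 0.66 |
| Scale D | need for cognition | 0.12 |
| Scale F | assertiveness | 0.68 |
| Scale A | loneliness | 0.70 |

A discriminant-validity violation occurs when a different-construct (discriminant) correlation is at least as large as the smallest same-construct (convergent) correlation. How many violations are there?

Convergent (same construct = loneliness): Scale C, Scale B, Scale A.
Smallest convergent = 0.46. Discriminant values: 0.44, 0.66, 0.12, 0.68; count ≥ 0.46 → 2.

2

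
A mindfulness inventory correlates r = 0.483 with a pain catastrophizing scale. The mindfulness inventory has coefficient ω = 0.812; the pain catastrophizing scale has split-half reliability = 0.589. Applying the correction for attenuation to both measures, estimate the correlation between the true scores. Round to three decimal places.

0.698

r_true = r_obs / √(r_xx · r_yy) = 0.483 / √(0.812 × 0.589) = 0.483 / √0.478268 = 0.483 / 0.6916 ≈ 0.698.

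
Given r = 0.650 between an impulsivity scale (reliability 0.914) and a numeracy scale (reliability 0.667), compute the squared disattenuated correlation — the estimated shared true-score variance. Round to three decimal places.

0.693

Disattenuated r = 0.650 / √(0.914 × 0.667) = 0.650 / 0.7808 = 0.8325.
Shared true-score variance = 0.8325² = 0.6931 ≈ 0.693.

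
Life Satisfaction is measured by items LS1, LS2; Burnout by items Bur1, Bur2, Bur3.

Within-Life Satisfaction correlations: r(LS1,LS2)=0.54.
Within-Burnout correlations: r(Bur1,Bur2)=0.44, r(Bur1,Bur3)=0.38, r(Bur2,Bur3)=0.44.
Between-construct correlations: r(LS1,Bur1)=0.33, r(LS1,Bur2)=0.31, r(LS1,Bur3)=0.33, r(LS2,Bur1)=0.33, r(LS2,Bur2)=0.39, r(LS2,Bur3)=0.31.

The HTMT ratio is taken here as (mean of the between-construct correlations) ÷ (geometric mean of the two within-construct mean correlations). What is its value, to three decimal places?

Between-construct mean = 2.00/6 = 0.3333.
Mean within-LS = 0.54/1 = 0.5400; mean within-Bur = 1.26/3 = 0.4200.
Geometric mean = √(0.5400 × 0.4200) = 0.4762.
HTMT = 0.3333 / 0.4762 = 0.700.

0.700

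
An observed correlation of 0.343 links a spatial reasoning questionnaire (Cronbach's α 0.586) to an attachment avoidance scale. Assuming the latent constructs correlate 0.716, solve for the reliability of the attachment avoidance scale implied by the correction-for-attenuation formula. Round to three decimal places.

0.392

r_true = r_obs / √(r_xx · r_yy) ⇒ 0.716 = 0.343 / √(0.586 · r_yy).
√(0.586 · r_yy) = 0.343 / 0.716 = 0.4791; 0.586 · r_yy = 0.2295; r_yy = 0.2295 / 0.586 ≈ 0.392.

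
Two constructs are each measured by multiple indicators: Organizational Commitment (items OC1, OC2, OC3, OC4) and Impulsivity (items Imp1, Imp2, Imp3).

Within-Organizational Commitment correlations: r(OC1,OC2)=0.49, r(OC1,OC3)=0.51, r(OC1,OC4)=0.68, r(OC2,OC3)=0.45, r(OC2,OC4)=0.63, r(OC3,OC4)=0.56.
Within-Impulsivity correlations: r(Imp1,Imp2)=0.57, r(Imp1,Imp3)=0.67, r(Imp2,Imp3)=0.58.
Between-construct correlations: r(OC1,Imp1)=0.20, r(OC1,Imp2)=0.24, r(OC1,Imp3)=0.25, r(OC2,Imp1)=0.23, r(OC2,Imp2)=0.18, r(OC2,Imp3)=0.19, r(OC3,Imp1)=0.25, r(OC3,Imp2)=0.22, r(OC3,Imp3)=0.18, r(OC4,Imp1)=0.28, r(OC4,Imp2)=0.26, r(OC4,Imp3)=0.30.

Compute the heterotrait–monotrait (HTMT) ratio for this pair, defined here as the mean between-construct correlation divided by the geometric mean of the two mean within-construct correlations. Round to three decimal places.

Between-construct mean = 2.78/12 = 0.2317.
Mean within-OC = 3.32/6 = 0.5533; mean within-Imp = 1.82/3 = 0.6067.
Geometric mean = √(0.5533 × 0.6067) = 0.5794.
HTMT = 0.2317 / 0.5794 = 0.400.

0.400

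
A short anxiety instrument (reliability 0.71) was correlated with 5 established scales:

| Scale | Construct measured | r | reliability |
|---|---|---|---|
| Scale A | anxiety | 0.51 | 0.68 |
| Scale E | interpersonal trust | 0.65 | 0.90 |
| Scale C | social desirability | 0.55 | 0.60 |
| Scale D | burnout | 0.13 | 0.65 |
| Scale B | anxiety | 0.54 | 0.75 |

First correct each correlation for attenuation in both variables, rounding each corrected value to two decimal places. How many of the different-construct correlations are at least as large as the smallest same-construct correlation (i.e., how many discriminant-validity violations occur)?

Disattenuated r (r / √(r_scale · r_new)):
  Scale A (conv): 0.51 / √(0.68·0.71) = 0.73
  Scale E (disc): 0.65 / √(0.90·0.71) = 0.81
  Scale C (disc): 0.55 / √(0.60·0.71) = 0.84
  Scale D (disc): 0.13 / √(0.65·0.71) = 0.19
  Scale B (conv): 0.54 / √(0.75·0.71) = 0.74
Smallest convergent = 0.73. Discriminant values: 0.81, 0.84, 0.19; count ≥ 0.73 → 2.

2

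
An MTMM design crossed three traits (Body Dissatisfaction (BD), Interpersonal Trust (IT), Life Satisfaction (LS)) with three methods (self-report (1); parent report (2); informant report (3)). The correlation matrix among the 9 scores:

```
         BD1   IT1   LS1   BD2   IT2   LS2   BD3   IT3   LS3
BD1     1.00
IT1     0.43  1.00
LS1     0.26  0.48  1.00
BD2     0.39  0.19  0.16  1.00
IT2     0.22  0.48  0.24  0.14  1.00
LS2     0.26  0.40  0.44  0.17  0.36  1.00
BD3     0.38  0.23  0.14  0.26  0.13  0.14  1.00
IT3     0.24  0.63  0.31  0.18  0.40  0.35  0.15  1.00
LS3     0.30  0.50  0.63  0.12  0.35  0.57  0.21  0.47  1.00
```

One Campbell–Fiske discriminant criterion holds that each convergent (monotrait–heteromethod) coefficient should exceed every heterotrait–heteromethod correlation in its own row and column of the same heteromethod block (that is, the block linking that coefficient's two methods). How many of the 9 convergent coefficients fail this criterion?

Convergent coefficients and their comparison sets:
BD (methods 1·2): 0.39 vs {0.22, 0.19, 0.26, 0.16} → pass.
BD (methods 1·3): 0.38 vs {0.24, 0.23, 0.30, 0.14} → pass.
BD (methods 2·3): 0.26 vs {0.18, 0.13, 0.12, 0.14} → pass.
IT (methods 1·2): 0.48 vs {0.19, 0.22, 0.40, 0.24} → pass.
IT (methods 1·3): 0.63 vs {0.23, 0.24, 0.50, 0.31} → pass.
IT (methods 2·3): 0.40 vs {0.13, 0.18, 0.35, 0.35} → pass.
LS (methods 1·2): 0.44 vs {0.16, 0.26, 0.24, 0.40} → pass.
LS (methods 1·3): 0.63 vs {0.14, 0.30, 0.31, 0.50} → pass.
LS (methods 2·3): 0.57 vs {0.14, 0.12, 0.35, 0.35} → pass.
0 of 9 fail.

0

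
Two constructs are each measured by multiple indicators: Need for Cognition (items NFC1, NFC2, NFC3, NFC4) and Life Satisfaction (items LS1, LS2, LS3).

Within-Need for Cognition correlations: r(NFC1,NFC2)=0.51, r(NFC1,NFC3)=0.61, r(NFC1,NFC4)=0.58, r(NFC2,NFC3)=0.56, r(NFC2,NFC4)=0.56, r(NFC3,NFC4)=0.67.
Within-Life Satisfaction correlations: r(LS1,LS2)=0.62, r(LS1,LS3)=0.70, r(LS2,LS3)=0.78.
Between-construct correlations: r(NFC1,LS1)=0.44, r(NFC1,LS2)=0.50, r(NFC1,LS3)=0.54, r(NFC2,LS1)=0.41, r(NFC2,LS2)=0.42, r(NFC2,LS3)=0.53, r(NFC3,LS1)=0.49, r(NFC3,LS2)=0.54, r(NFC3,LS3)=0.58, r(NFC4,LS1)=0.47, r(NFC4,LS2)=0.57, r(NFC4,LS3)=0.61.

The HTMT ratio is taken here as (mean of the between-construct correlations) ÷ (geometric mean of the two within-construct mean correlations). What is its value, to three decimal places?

Mean between = 6.10/12 = 0.5083.
Mean within-NFC = 3.49/6 = 0.5817; mean within-LS = 2.10/3 = 0.7000.
Geometric mean = √(0.5817 × 0.7000) = 0.6381.
HTMT = 0.5083 / 0.6381 = 0.797.

0.797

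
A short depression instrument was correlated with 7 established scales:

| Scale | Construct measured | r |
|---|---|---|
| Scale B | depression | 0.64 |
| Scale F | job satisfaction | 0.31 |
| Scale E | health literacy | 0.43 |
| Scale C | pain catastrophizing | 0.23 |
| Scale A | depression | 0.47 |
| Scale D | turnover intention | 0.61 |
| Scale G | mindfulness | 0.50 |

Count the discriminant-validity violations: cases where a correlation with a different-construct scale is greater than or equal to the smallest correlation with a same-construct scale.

2

Convergent (same construct = depression): Scale B, Scale A.
Smallest convergent = 0.47. Discriminant values: 0.31, 0.43, 0.23, 0.61, 0.50; count ≥ 0.47 → 2.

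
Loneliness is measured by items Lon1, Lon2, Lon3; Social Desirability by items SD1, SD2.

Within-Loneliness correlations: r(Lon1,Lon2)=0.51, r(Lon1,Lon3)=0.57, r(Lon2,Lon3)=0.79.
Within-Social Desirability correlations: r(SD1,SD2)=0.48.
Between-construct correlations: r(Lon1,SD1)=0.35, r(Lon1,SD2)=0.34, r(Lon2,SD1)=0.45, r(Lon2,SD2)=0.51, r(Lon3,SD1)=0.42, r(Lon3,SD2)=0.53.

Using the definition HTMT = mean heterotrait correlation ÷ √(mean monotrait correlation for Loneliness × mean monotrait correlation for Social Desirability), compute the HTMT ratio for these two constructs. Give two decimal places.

0.79

Mean heterotrait r = 2.60/6 = 0.4333.
Mean within-Lon = 1.87/3 = 0.6233; mean within-SD = 0.48/1 = 0.4800.
Geometric mean = √(0.6233 × 0.4800) = 0.5470.
HTMT = 0.4333 / 0.5470 = 0.79.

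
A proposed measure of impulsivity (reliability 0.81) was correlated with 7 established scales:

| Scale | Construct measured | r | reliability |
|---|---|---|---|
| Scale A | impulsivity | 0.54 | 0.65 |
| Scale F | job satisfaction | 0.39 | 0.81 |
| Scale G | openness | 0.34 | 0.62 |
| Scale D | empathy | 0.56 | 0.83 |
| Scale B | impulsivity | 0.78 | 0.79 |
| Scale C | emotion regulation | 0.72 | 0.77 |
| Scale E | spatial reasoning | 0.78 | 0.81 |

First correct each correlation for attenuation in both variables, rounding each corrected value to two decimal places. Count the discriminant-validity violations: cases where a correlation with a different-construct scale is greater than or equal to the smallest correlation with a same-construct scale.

Disattenuated r (r / √(r_scale · r_new)):
  Scale A (conv): 0.54 / √(0.65·0.81) = 0.74
  Scale F (disc): 0.39 / √(0.81·0.81) = 0.48
  Scale G (disc): 0.34 / √(0.62·0.81) = 0.48
  Scale D (disc): 0.56 / √(0.83·0.81) = 0.68
  Scale B (conv): 0.78 / √(0.79·0.81) = 0.98
  Scale C (disc): 0.72 / √(0.77·0.81) = 0.91
  Scale E (disc): 0.78 / √(0.81·0.81) = 0.96
Smallest convergent = 0.74. Discriminant values: 0.48, 0.48, 0.68, 0.91, 0.96; count ≥ 0.74 → 2.

2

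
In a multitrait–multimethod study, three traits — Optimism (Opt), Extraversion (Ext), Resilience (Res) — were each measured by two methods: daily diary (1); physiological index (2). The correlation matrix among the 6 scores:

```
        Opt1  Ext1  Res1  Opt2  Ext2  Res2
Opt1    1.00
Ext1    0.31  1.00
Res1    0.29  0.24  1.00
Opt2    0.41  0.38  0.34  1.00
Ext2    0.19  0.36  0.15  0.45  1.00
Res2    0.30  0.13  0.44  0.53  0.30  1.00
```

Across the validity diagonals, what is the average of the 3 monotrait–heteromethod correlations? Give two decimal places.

Convergent values: 0.41, 0.36, 0.44; mean = 1.21/3 = 0.40.

0.40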